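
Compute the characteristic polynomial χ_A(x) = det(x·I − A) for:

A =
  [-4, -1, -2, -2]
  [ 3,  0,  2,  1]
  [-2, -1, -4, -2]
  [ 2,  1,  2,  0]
x^4 + 8*x^3 + 24*x^2 + 32*x + 16

Expanding det(x·I − A) (e.g. by cofactor expansion or by noting that A is similar to its Jordan form J, which has the same characteristic polynomial as A) gives
  χ_A(x) = x^4 + 8*x^3 + 24*x^2 + 32*x + 16
which factors as (x + 2)^4. The eigenvalues (with algebraic multiplicities) are λ = -2 with multiplicity 4.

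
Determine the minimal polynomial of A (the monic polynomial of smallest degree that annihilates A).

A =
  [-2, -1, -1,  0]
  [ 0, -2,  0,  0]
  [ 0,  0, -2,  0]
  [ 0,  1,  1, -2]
x^2 + 4*x + 4

The characteristic polynomial is χ_A(x) = (x + 2)^4, so the eigenvalues are known. The minimal polynomial is
  m_A(x) = Π_λ (x − λ)^{k_λ}
where k_λ is the size of the *largest* Jordan block for λ (equivalently, the smallest k with (A − λI)^k v = 0 for every generalised eigenvector v of λ).

  λ = -2: largest Jordan block has size 2, contributing (x + 2)^2

So m_A(x) = (x + 2)^2 = x^2 + 4*x + 4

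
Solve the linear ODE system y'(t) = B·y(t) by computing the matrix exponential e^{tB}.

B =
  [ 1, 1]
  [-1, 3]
e^{tB} =
  [-t*exp(2*t) + exp(2*t), t*exp(2*t)]
  [-t*exp(2*t), t*exp(2*t) + exp(2*t)]

Strategy: write B = P · J · P⁻¹ where J is a Jordan canonical form, so e^{tB} = P · e^{tJ} · P⁻¹, and e^{tJ} can be computed block-by-block.

B has Jordan form
J =
  [2, 1]
  [0, 2]
(up to reordering of blocks).

Per-block formulas:
  For a 2×2 Jordan block J_2(2): exp(t · J_2(2)) = e^(2t)·(I + t·N), where N is the 2×2 nilpotent shift.

After assembling e^{tJ} and conjugating by P, we get:

e^{tB} =
  [-t*exp(2*t) + exp(2*t), t*exp(2*t)]
  [-t*exp(2*t), t*exp(2*t) + exp(2*t)]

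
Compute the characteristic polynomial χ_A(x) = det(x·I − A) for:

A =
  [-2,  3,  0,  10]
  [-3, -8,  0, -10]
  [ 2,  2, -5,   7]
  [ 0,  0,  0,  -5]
x^4 + 20*x^3 + 150*x^2 + 500*x + 625

Expanding det(x·I − A) (e.g. by cofactor expansion or by noting that A is similar to its Jordan form J, which has the same characteristic polynomial as A) gives
  χ_A(x) = x^4 + 20*x^3 + 150*x^2 + 500*x + 625
which factors as (x + 5)^4. The eigenvalues (with algebraic multiplicities) are λ = -5 with multiplicity 4.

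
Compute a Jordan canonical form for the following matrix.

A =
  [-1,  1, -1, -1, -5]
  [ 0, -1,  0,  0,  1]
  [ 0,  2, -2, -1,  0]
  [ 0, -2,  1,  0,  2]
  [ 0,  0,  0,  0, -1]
J_3(-1) ⊕ J_2(-1)

The characteristic polynomial is
  det(x·I − A) = x^5 + 5*x^4 + 10*x^3 + 10*x^2 + 5*x + 1 = (x + 1)^5

Eigenvalues and multiplicities (the geometric multiplicity of λ is n − rank(A − λI), which equals the number of Jordan blocks for λ):
  λ = -1: algebraic multiplicity = 5, geometric multiplicity = 2

Determining the block sizes for each eigenvalue:
  λ = -1: with am = 5 and gm = 2, the partition is not yet determined (e.g. several partitions of 5 into 2 parts exist). Let N = A − (-1)·I. Computing rank(N^1) = 3, rank(N^2) = 1, rank(N^3) = 0; the number of blocks of size ≥ j is rank(N^{j−1}) − rank(N^j), giving [2, 2, 1]. So we have 1 block(s) of size 3, 1 block(s) of size 2 → block sizes [3, 2]

Assembling the blocks gives a Jordan form
J =
  [-1,  1,  0,  0,  0]
  [ 0, -1,  1,  0,  0]
  [ 0,  0, -1,  0,  0]
  [ 0,  0,  0, -1,  1]
  [ 0,  0,  0,  0, -1]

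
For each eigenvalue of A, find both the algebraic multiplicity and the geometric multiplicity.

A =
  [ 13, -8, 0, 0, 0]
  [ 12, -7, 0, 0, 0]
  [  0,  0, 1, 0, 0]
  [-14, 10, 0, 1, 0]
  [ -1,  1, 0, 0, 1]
λ = 1: alg = 4, geom = 3; λ = 5: alg = 1, geom = 1

Step 1 — factor the characteristic polynomial to read off the algebraic multiplicities:
  χ_A(x) = (x - 5)*(x - 1)^4

Step 2 — compute geometric multiplicities via the rank-nullity identity g(λ) = n − rank(A − λI):
  rank(A − (1)·I) = 2, so dim ker(A − (1)·I) = n − 2 = 3
  rank(A − (5)·I) = 4, so dim ker(A − (5)·I) = n − 4 = 1

Summary:
  λ = 1: algebraic multiplicity = 4, geometric multiplicity = 3
  λ = 5: algebraic multiplicity = 1, geometric multiplicity = 1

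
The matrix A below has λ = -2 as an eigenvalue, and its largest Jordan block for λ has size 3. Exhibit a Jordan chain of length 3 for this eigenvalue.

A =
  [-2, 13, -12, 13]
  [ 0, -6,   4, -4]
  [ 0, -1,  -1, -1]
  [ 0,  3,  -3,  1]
A Jordan chain for λ = -2 of length 3:
v_1 = (-1, 0, 0, 0)ᵀ
v_2 = (13, -4, -1, 3)ᵀ
v_3 = (0, 1, 0, 0)ᵀ

Let N = A − (-2)·I. We want v_3 with N^3 v_3 = 0 but N^2 v_3 ≠ 0; then v_{j-1} := N · v_j for j = 3, …, 2.

Pick v_3 = (0, 1, 0, 0)ᵀ.
Then v_2 = N · v_3 = (13, -4, -1, 3)ᵀ.
Then v_1 = N · v_2 = (-1, 0, 0, 0)ᵀ.

Sanity check: (A − (-2)·I) v_1 = (0, 0, 0, 0)ᵀ = 0. ✓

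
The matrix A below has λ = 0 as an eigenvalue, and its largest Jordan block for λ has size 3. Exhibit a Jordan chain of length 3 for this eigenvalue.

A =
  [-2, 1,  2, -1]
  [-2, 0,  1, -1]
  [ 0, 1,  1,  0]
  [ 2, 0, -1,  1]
A Jordan chain for λ = 0 of length 3:
v_1 = (0, 2, -2, -2)ᵀ
v_2 = (-2, -2, 0, 2)ᵀ
v_3 = (1, 0, 0, 0)ᵀ

Let N = A − (0)·I. We want v_3 with N^3 v_3 = 0 but N^2 v_3 ≠ 0; then v_{j-1} := N · v_j for j = 3, …, 2.

Pick v_3 = (1, 0, 0, 0)ᵀ.
Then v_2 = N · v_3 = (-2, -2, 0, 2)ᵀ.
Then v_1 = N · v_2 = (0, 2, -2, -2)ᵀ.

Sanity check: (A − (0)·I) v_1 = (0, 0, 0, 0)ᵀ = 0. ✓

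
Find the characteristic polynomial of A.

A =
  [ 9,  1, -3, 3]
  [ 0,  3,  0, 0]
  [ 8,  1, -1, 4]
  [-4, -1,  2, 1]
x^4 - 12*x^3 + 54*x^2 - 108*x + 81

Expanding det(x·I − A) (e.g. by cofactor expansion or by noting that A is similar to its Jordan form J, which has the same characteristic polynomial as A) gives
  χ_A(x) = x^4 - 12*x^3 + 54*x^2 - 108*x + 81
which factors as (x - 3)^4. The eigenvalues (with algebraic multiplicities) are λ = 3 with multiplicity 4.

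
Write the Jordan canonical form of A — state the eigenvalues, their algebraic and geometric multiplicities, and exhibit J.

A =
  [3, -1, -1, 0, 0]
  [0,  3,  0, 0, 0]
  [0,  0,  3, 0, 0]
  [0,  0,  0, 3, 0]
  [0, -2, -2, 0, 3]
J_2(3) ⊕ J_1(3) ⊕ J_1(3) ⊕ J_1(3)

The characteristic polynomial is
  det(x·I − A) = x^5 - 15*x^4 + 90*x^3 - 270*x^2 + 405*x - 243 = (x - 3)^5

Eigenvalues and multiplicities (the geometric multiplicity of λ is n − rank(A − λI), which equals the number of Jordan blocks for λ):
  λ = 3: algebraic multiplicity = 5, geometric multiplicity = 4

Determining the block sizes for each eigenvalue:
  λ = 3: 4 blocks summing to 5 forces exactly one block of size 2 and the rest size 1 → block sizes [2, 1, 1, 1]

Assembling the blocks gives a Jordan form
J =
  [3, 1, 0, 0, 0]
  [0, 3, 0, 0, 0]
  [0, 0, 3, 0, 0]
  [0, 0, 0, 3, 0]
  [0, 0, 0, 0, 3]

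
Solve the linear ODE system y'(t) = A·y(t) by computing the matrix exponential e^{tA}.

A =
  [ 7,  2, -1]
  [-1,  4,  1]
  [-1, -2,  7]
e^{tA} =
  [t*exp(6*t) + exp(6*t), 2*t*exp(6*t), -t*exp(6*t)]
  [-t*exp(6*t), -2*t*exp(6*t) + exp(6*t), t*exp(6*t)]
  [-t*exp(6*t), -2*t*exp(6*t), t*exp(6*t) + exp(6*t)]

Strategy: write A = P · J · P⁻¹ where J is a Jordan canonical form, so e^{tA} = P · e^{tJ} · P⁻¹, and e^{tJ} can be computed block-by-block.

A has Jordan form
J =
  [6, 1, 0]
  [0, 6, 0]
  [0, 0, 6]
(up to reordering of blocks).

Per-block formulas:
  For a 1×1 block at λ = 6: exp(t · [6]) = [e^(6t)].
  For a 2×2 Jordan block J_2(6): exp(t · J_2(6)) = e^(6t)·(I + t·N), where N is the 2×2 nilpotent shift.

After assembling e^{tJ} and conjugating by P, we get:

e^{tA} =
  [t*exp(6*t) + exp(6*t), 2*t*exp(6*t), -t*exp(6*t)]
  [-t*exp(6*t), -2*t*exp(6*t) + exp(6*t), t*exp(6*t)]
  [-t*exp(6*t), -2*t*exp(6*t), t*exp(6*t) + exp(6*t)]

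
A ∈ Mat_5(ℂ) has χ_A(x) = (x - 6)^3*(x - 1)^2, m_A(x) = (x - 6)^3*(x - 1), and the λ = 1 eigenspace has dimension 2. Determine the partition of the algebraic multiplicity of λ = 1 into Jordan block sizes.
Block sizes for λ = 1: [1, 1]

Step 1 — from the characteristic polynomial, algebraic multiplicity of λ = 1 is 2. From dim ker(A − (1)·I) = 2, there are exactly 2 Jordan blocks for λ = 1.
Step 2 — from the minimal polynomial, the factor (x − 1) tells us the largest block for λ = 1 has size 1.
Step 3 — with total size 2, 2 blocks, and largest block 1, the block sizes (in nonincreasing order) are [1, 1].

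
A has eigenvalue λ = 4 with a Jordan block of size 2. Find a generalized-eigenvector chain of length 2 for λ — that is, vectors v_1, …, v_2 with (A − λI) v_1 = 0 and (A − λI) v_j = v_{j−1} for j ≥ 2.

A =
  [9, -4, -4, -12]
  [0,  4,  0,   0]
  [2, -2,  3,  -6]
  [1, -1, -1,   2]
A Jordan chain for λ = 4 of length 2:
v_1 = (-4, 0, -2, -1)ᵀ
v_2 = (0, 1, 0, 0)ᵀ

Let N = A − (4)·I. We want v_2 with N^2 v_2 = 0 but N^1 v_2 ≠ 0; then v_{j-1} := N · v_j for j = 2, …, 2.

Pick v_2 = (0, 1, 0, 0)ᵀ.
Then v_1 = N · v_2 = (-4, 0, -2, -1)ᵀ.

Sanity check: (A − (4)·I) v_1 = (0, 0, 0, 0)ᵀ = 0. ✓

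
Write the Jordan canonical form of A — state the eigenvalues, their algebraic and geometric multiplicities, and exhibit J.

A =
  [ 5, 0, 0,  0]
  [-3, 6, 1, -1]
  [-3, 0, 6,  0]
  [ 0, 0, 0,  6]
J_1(5) ⊕ J_2(6) ⊕ J_1(6)

The characteristic polynomial is
  det(x·I − A) = x^4 - 23*x^3 + 198*x^2 - 756*x + 1080 = (x - 6)^3*(x - 5)

Eigenvalues and multiplicities (the geometric multiplicity of λ is n − rank(A − λI), which equals the number of Jordan blocks for λ):
  λ = 5: algebraic multiplicity = 1, geometric multiplicity = 1
  λ = 6: algebraic multiplicity = 3, geometric multiplicity = 2

Determining the block sizes for each eigenvalue:
  λ = 5: one block (gm = 1), so the single block has size am = 1 → block sizes [1]
  λ = 6: 2 blocks summing to 3 forces exactly one block of size 2 and the rest size 1 → block sizes [2, 1]

Assembling the blocks gives a Jordan form
J =
  [5, 0, 0, 0]
  [0, 6, 1, 0]
  [0, 0, 6, 0]
  [0, 0, 0, 6]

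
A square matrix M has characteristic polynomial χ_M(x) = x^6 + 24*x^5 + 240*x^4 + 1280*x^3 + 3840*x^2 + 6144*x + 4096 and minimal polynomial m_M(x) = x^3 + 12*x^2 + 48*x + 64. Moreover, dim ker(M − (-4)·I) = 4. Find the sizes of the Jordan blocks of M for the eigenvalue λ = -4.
Block sizes for λ = -4: [3, 1, 1, 1]

Step 1 — from the characteristic polynomial, algebraic multiplicity of λ = -4 is 6. From dim ker(M − (-4)·I) = 4, there are exactly 4 Jordan blocks for λ = -4.
Step 2 — from the minimal polynomial, the factor (x + 4)^3 tells us the largest block for λ = -4 has size 3.
Step 3 — with total size 6, 4 blocks, and largest block 3, the block sizes (in nonincreasing order) are [3, 1, 1, 1].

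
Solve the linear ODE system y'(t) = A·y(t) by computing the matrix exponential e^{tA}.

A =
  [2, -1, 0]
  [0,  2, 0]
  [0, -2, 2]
e^{tA} =
  [exp(2*t), -t*exp(2*t), 0]
  [0, exp(2*t), 0]
  [0, -2*t*exp(2*t), exp(2*t)]

Strategy: write A = P · J · P⁻¹ where J is a Jordan canonical form, so e^{tA} = P · e^{tJ} · P⁻¹, and e^{tJ} can be computed block-by-block.

A has Jordan form
J =
  [2, 1, 0]
  [0, 2, 0]
  [0, 0, 2]
(up to reordering of blocks).

Per-block formulas:
  For a 1×1 block at λ = 2: exp(t · [2]) = [e^(2t)].
  For a 2×2 Jordan block J_2(2): exp(t · J_2(2)) = e^(2t)·(I + t·N), where N is the 2×2 nilpotent shift.

After assembling e^{tJ} and conjugating by P, we get:

e^{tA} =
  [exp(2*t), -t*exp(2*t), 0]
  [0, exp(2*t), 0]
  [0, -2*t*exp(2*t), exp(2*t)]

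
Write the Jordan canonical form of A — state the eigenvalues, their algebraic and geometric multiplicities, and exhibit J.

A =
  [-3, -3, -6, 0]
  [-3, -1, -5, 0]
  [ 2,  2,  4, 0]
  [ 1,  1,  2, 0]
J_3(0) ⊕ J_1(0)

The characteristic polynomial is
  det(x·I − A) = x^4

Eigenvalues and multiplicities (the geometric multiplicity of λ is n − rank(A − λI), which equals the number of Jordan blocks for λ):
  λ = 0: algebraic multiplicity = 4, geometric multiplicity = 2

Determining the block sizes for each eigenvalue:
  λ = 0: with am = 4 and gm = 2, the partition is not yet determined (e.g. several partitions of 4 into 2 parts exist). Let N = A − (0)·I. Computing rank(N^1) = 2, rank(N^2) = 1, rank(N^3) = 0; the number of blocks of size ≥ j is rank(N^{j−1}) − rank(N^j), giving [2, 1, 1]. So we have 1 block(s) of size 3, 1 block(s) of size 1 → block sizes [3, 1]

Assembling the blocks gives a Jordan form
J =
  [0, 1, 0, 0]
  [0, 0, 1, 0]
  [0, 0, 0, 0]
  [0, 0, 0, 0]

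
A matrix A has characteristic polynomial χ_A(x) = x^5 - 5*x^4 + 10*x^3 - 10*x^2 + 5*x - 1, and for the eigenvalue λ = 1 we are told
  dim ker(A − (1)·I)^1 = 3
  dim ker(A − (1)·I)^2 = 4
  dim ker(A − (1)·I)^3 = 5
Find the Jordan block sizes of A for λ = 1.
Block sizes for λ = 1: [3, 1, 1]

From the dimensions of kernels of powers, the number of Jordan blocks of size at least j is d_j − d_{j−1} where d_j = dim ker(N^j) (with d_0 = 0). Computing the differences gives [3, 1, 1].
The number of blocks of size exactly k is (#blocks of size ≥ k) − (#blocks of size ≥ k + 1), so the partition is: 2 block(s) of size 1, 1 block(s) of size 3.
In nonincreasing order the block sizes are [3, 1, 1].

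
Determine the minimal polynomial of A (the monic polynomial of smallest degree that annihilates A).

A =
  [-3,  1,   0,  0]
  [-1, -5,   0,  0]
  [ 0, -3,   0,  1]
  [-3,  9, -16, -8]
x^2 + 8*x + 16

The characteristic polynomial is χ_A(x) = (x + 4)^4, so the eigenvalues are known. The minimal polynomial is
  m_A(x) = Π_λ (x − λ)^{k_λ}
where k_λ is the size of the *largest* Jordan block for λ (equivalently, the smallest k with (A − λI)^k v = 0 for every generalised eigenvector v of λ).

  λ = -4: largest Jordan block has size 2, contributing (x + 4)^2

So m_A(x) = (x + 4)^2 = x^2 + 8*x + 16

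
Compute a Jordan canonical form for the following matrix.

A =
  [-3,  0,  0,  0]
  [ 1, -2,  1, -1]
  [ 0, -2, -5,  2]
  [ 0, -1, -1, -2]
J_3(-3) ⊕ J_1(-3)

The characteristic polynomial is
  det(x·I − A) = x^4 + 12*x^3 + 54*x^2 + 108*x + 81 = (x + 3)^4

Eigenvalues and multiplicities (the geometric multiplicity of λ is n − rank(A − λI), which equals the number of Jordan blocks for λ):
  λ = -3: algebraic multiplicity = 4, geometric multiplicity = 2

Determining the block sizes for each eigenvalue:
  λ = -3: with am = 4 and gm = 2, the partition is not yet determined (e.g. several partitions of 4 into 2 parts exist). Let N = A − (-3)·I. Computing rank(N^1) = 2, rank(N^2) = 1, rank(N^3) = 0; the number of blocks of size ≥ j is rank(N^{j−1}) − rank(N^j), giving [2, 1, 1]. So we have 1 block(s) of size 3, 1 block(s) of size 1 → block sizes [3, 1]

Assembling the blocks gives a Jordan form
J =
  [-3,  1,  0,  0]
  [ 0, -3,  1,  0]
  [ 0,  0, -3,  0]
  [ 0,  0,  0, -3]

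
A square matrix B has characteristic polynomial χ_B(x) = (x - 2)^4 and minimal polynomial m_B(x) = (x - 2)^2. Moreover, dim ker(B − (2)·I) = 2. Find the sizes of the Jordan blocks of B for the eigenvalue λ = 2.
Block sizes for λ = 2: [2, 2]

Step 1 — from the characteristic polynomial, algebraic multiplicity of λ = 2 is 4. From dim ker(B − (2)·I) = 2, there are exactly 2 Jordan blocks for λ = 2.
Step 2 — from the minimal polynomial, the factor (x − 2)^2 tells us the largest block for λ = 2 has size 2.
Step 3 — with total size 4, 2 blocks, and largest block 2, the block sizes (in nonincreasing order) are [2, 2].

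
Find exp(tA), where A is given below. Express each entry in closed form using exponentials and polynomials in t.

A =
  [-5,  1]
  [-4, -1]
e^{tA} =
  [-2*t*exp(-3*t) + exp(-3*t), t*exp(-3*t)]
  [-4*t*exp(-3*t), 2*t*exp(-3*t) + exp(-3*t)]

Strategy: write A = P · J · P⁻¹ where J is a Jordan canonical form, so e^{tA} = P · e^{tJ} · P⁻¹, and e^{tJ} can be computed block-by-block.

A has Jordan form
J =
  [-3,  1]
  [ 0, -3]
(up to reordering of blocks).

Per-block formulas:
  For a 2×2 Jordan block J_2(-3): exp(t · J_2(-3)) = e^(-3t)·(I + t·N), where N is the 2×2 nilpotent shift.

After assembling e^{tJ} and conjugating by P, we get:

e^{tA} =
  [-2*t*exp(-3*t) + exp(-3*t), t*exp(-3*t)]
  [-4*t*exp(-3*t), 2*t*exp(-3*t) + exp(-3*t)]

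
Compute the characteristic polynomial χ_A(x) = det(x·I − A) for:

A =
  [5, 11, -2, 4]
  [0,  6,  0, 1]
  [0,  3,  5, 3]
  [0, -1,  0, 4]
x^4 - 20*x^3 + 150*x^2 - 500*x + 625

Expanding det(x·I − A) (e.g. by cofactor expansion or by noting that A is similar to its Jordan form J, which has the same characteristic polynomial as A) gives
  χ_A(x) = x^4 - 20*x^3 + 150*x^2 - 500*x + 625
which factors as (x - 5)^4. The eigenvalues (with algebraic multiplicities) are λ = 5 with multiplicity 4.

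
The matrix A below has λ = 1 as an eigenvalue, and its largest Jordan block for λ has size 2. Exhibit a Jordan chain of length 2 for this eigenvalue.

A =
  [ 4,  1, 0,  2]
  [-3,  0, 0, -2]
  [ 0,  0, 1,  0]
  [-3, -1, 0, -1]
A Jordan chain for λ = 1 of length 2:
v_1 = (3, -3, 0, -3)ᵀ
v_2 = (1, 0, 0, 0)ᵀ

Let N = A − (1)·I. We want v_2 with N^2 v_2 = 0 but N^1 v_2 ≠ 0; then v_{j-1} := N · v_j for j = 2, …, 2.

Pick v_2 = (1, 0, 0, 0)ᵀ.
Then v_1 = N · v_2 = (3, -3, 0, -3)ᵀ.

Sanity check: (A − (1)·I) v_1 = (0, 0, 0, 0)ᵀ = 0. ✓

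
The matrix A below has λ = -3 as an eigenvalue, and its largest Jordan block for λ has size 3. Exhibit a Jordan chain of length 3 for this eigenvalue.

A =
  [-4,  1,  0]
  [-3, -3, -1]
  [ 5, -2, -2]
A Jordan chain for λ = -3 of length 3:
v_1 = (-2, -2, 6)ᵀ
v_2 = (-1, -3, 5)ᵀ
v_3 = (1, 0, 0)ᵀ

Let N = A − (-3)·I. We want v_3 with N^3 v_3 = 0 but N^2 v_3 ≠ 0; then v_{j-1} := N · v_j for j = 3, …, 2.

Pick v_3 = (1, 0, 0)ᵀ.
Then v_2 = N · v_3 = (-1, -3, 5)ᵀ.
Then v_1 = N · v_2 = (-2, -2, 6)ᵀ.

Sanity check: (A − (-3)·I) v_1 = (0, 0, 0)ᵀ = 0. ✓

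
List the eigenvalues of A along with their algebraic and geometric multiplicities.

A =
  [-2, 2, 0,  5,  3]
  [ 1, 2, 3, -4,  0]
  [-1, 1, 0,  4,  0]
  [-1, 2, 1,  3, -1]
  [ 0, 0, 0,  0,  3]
λ = 0: alg = 3, geom = 1; λ = 3: alg = 2, geom = 2

Step 1 — factor the characteristic polynomial to read off the algebraic multiplicities:
  χ_A(x) = x^3*(x - 3)^2

Step 2 — compute geometric multiplicities via the rank-nullity identity g(λ) = n − rank(A − λI):
  rank(A − (0)·I) = 4, so dim ker(A − (0)·I) = n − 4 = 1
  rank(A − (3)·I) = 3, so dim ker(A − (3)·I) = n − 3 = 2

Summary:
  λ = 0: algebraic multiplicity = 3, geometric multiplicity = 1
  λ = 3: algebraic multiplicity = 2, geometric multiplicity = 2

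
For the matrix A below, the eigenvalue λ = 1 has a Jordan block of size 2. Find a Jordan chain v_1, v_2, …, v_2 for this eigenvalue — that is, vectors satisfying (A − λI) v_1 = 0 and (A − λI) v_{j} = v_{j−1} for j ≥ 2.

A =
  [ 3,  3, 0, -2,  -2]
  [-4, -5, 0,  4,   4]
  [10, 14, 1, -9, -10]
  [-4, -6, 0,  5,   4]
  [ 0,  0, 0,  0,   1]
A Jordan chain for λ = 1 of length 2:
v_1 = (2, -4, 10, -4, 0)ᵀ
v_2 = (1, 0, 0, 0, 0)ᵀ

Let N = A − (1)·I. We want v_2 with N^2 v_2 = 0 but N^1 v_2 ≠ 0; then v_{j-1} := N · v_j for j = 2, …, 2.

Pick v_2 = (1, 0, 0, 0, 0)ᵀ.
Then v_1 = N · v_2 = (2, -4, 10, -4, 0)ᵀ.

Sanity check: (A − (1)·I) v_1 = (0, 0, 0, 0, 0)ᵀ = 0. ✓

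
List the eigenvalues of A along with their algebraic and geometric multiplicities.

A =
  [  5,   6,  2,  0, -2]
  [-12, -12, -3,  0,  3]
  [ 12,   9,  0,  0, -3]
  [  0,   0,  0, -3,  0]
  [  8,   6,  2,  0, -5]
λ = -3: alg = 5, geom = 4

Step 1 — factor the characteristic polynomial to read off the algebraic multiplicities:
  χ_A(x) = (x + 3)^5

Step 2 — compute geometric multiplicities via the rank-nullity identity g(λ) = n − rank(A − λI):
  rank(A − (-3)·I) = 1, so dim ker(A − (-3)·I) = n − 1 = 4

Summary:
  λ = -3: algebraic multiplicity = 5, geometric multiplicity = 4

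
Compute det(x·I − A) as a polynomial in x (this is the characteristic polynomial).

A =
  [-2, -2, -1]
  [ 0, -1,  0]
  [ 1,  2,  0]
x^3 + 3*x^2 + 3*x + 1

Expanding det(x·I − A) (e.g. by cofactor expansion or by noting that A is similar to its Jordan form J, which has the same characteristic polynomial as A) gives
  χ_A(x) = x^3 + 3*x^2 + 3*x + 1
which factors as (x + 1)^3. The eigenvalues (with algebraic multiplicities) are λ = -1 with multiplicity 3.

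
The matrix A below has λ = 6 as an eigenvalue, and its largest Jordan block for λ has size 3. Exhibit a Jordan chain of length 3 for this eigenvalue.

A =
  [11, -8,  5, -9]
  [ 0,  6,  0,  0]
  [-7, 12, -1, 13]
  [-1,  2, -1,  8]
A Jordan chain for λ = 6 of length 3:
v_1 = (-1, 0, 1, 0)ᵀ
v_2 = (5, 0, -7, -1)ᵀ
v_3 = (1, 0, 0, 0)ᵀ

Let N = A − (6)·I. We want v_3 with N^3 v_3 = 0 but N^2 v_3 ≠ 0; then v_{j-1} := N · v_j for j = 3, …, 2.

Pick v_3 = (1, 0, 0, 0)ᵀ.
Then v_2 = N · v_3 = (5, 0, -7, -1)ᵀ.
Then v_1 = N · v_2 = (-1, 0, 1, 0)ᵀ.

Sanity check: (A − (6)·I) v_1 = (0, 0, 0, 0)ᵀ = 0. ✓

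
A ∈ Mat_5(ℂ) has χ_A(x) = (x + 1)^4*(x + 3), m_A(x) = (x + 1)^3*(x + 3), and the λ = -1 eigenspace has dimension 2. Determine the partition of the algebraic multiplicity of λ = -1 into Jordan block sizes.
Block sizes for λ = -1: [3, 1]

Step 1 — from the characteristic polynomial, algebraic multiplicity of λ = -1 is 4. From dim ker(A − (-1)·I) = 2, there are exactly 2 Jordan blocks for λ = -1.
Step 2 — from the minimal polynomial, the factor (x + 1)^3 tells us the largest block for λ = -1 has size 3.
Step 3 — with total size 4, 2 blocks, and largest block 3, the block sizes (in nonincreasing order) are [3, 1].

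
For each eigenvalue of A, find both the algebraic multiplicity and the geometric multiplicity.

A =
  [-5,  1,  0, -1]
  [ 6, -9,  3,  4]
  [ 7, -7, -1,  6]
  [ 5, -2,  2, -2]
λ = -5: alg = 3, geom = 1; λ = -2: alg = 1, geom = 1

Step 1 — factor the characteristic polynomial to read off the algebraic multiplicities:
  χ_A(x) = (x + 2)*(x + 5)^3

Step 2 — compute geometric multiplicities via the rank-nullity identity g(λ) = n − rank(A − λI):
  rank(A − (-5)·I) = 3, so dim ker(A − (-5)·I) = n − 3 = 1
  rank(A − (-2)·I) = 3, so dim ker(A − (-2)·I) = n − 3 = 1

Summary:
  λ = -5: algebraic multiplicity = 3, geometric multiplicity = 1
  λ = -2: algebraic multiplicity = 1, geometric multiplicity = 1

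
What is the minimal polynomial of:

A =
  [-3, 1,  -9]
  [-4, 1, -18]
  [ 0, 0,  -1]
x^2 + 2*x + 1

The characteristic polynomial is χ_A(x) = (x + 1)^3, so the eigenvalues are known. The minimal polynomial is
  m_A(x) = Π_λ (x − λ)^{k_λ}
where k_λ is the size of the *largest* Jordan block for λ (equivalently, the smallest k with (A − λI)^k v = 0 for every generalised eigenvector v of λ).

  λ = -1: largest Jordan block has size 2, contributing (x + 1)^2

So m_A(x) = (x + 1)^2 = x^2 + 2*x + 1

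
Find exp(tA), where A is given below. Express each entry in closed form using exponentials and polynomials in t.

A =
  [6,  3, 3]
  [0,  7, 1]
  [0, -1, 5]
e^{tA} =
  [exp(6*t), 3*t*exp(6*t), 3*t*exp(6*t)]
  [0, t*exp(6*t) + exp(6*t), t*exp(6*t)]
  [0, -t*exp(6*t), -t*exp(6*t) + exp(6*t)]

Strategy: write A = P · J · P⁻¹ where J is a Jordan canonical form, so e^{tA} = P · e^{tJ} · P⁻¹, and e^{tJ} can be computed block-by-block.

A has Jordan form
J =
  [6, 1, 0]
  [0, 6, 0]
  [0, 0, 6]
(up to reordering of blocks).

Per-block formulas:
  For a 2×2 Jordan block J_2(6): exp(t · J_2(6)) = e^(6t)·(I + t·N), where N is the 2×2 nilpotent shift.
  For a 1×1 block at λ = 6: exp(t · [6]) = [e^(6t)].

After assembling e^{tJ} and conjugating by P, we get:

e^{tA} =
  [exp(6*t), 3*t*exp(6*t), 3*t*exp(6*t)]
  [0, t*exp(6*t) + exp(6*t), t*exp(6*t)]
  [0, -t*exp(6*t), -t*exp(6*t) + exp(6*t)]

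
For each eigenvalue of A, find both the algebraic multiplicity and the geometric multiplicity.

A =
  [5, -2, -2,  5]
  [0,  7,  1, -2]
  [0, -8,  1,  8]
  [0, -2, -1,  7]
λ = 5: alg = 4, geom = 2

Step 1 — factor the characteristic polynomial to read off the algebraic multiplicities:
  χ_A(x) = (x - 5)^4

Step 2 — compute geometric multiplicities via the rank-nullity identity g(λ) = n − rank(A − λI):
  rank(A − (5)·I) = 2, so dim ker(A − (5)·I) = n − 2 = 2

Summary:
  λ = 5: algebraic multiplicity = 4, geometric multiplicity = 2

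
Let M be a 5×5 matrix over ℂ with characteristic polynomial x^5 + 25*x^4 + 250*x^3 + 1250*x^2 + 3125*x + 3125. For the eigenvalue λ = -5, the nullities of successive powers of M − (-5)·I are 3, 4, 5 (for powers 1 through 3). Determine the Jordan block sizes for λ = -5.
Block sizes for λ = -5: [3, 1, 1]

From the dimensions of kernels of powers, the number of Jordan blocks of size at least j is d_j − d_{j−1} where d_j = dim ker(N^j) (with d_0 = 0). Computing the differences gives [3, 1, 1].
The number of blocks of size exactly k is (#blocks of size ≥ k) − (#blocks of size ≥ k + 1), so the partition is: 2 block(s) of size 1, 1 block(s) of size 3.
In nonincreasing order the block sizes are [3, 1, 1].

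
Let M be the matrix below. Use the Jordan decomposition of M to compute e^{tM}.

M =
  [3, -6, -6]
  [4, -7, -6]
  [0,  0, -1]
e^{tM} =
  [3*exp(-t) - 2*exp(-3*t), -3*exp(-t) + 3*exp(-3*t), -3*exp(-t) + 3*exp(-3*t)]
  [2*exp(-t) - 2*exp(-3*t), -2*exp(-t) + 3*exp(-3*t), -3*exp(-t) + 3*exp(-3*t)]
  [0, 0, exp(-t)]

Strategy: write M = P · J · P⁻¹ where J is a Jordan canonical form, so e^{tM} = P · e^{tJ} · P⁻¹, and e^{tJ} can be computed block-by-block.

M has Jordan form
J =
  [-3,  0,  0]
  [ 0, -1,  0]
  [ 0,  0, -1]
(up to reordering of blocks).

Per-block formulas:
  For a 1×1 block at λ = -3: exp(t · [-3]) = [e^(-3t)].
  For a 1×1 block at λ = -1: exp(t · [-1]) = [e^(-1t)].

After assembling e^{tJ} and conjugating by P, we get:

e^{tM} =
  [3*exp(-t) - 2*exp(-3*t), -3*exp(-t) + 3*exp(-3*t), -3*exp(-t) + 3*exp(-3*t)]
  [2*exp(-t) - 2*exp(-3*t), -2*exp(-t) + 3*exp(-3*t), -3*exp(-t) + 3*exp(-3*t)]
  [0, 0, exp(-t)]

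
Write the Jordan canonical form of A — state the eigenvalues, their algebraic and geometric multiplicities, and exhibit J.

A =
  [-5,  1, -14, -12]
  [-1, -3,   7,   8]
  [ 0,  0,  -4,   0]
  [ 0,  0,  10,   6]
J_3(-4) ⊕ J_1(6)

The characteristic polynomial is
  det(x·I − A) = x^4 + 6*x^3 - 24*x^2 - 224*x - 384 = (x - 6)*(x + 4)^3

Eigenvalues and multiplicities (the geometric multiplicity of λ is n − rank(A − λI), which equals the number of Jordan blocks for λ):
  λ = -4: algebraic multiplicity = 3, geometric multiplicity = 1
  λ = 6: algebraic multiplicity = 1, geometric multiplicity = 1

Determining the block sizes for each eigenvalue:
  λ = -4: one block (gm = 1), so the single block has size am = 3 → block sizes [3]
  λ = 6: one block (gm = 1), so the single block has size am = 1 → block sizes [1]

Assembling the blocks gives a Jordan form
J =
  [-4,  1,  0, 0]
  [ 0, -4,  1, 0]
  [ 0,  0, -4, 0]
  [ 0,  0,  0, 6]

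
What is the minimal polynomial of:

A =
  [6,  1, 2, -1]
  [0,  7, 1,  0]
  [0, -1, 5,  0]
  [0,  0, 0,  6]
x^3 - 18*x^2 + 108*x - 216

The characteristic polynomial is χ_A(x) = (x - 6)^4, so the eigenvalues are known. The minimal polynomial is
  m_A(x) = Π_λ (x − λ)^{k_λ}
where k_λ is the size of the *largest* Jordan block for λ (equivalently, the smallest k with (A − λI)^k v = 0 for every generalised eigenvector v of λ).

  λ = 6: largest Jordan block has size 3, contributing (x − 6)^3

So m_A(x) = (x - 6)^3 = x^3 - 18*x^2 + 108*x - 216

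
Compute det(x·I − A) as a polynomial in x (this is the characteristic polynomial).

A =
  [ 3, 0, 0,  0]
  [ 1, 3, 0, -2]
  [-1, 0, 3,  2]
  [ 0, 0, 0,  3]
x^4 - 12*x^3 + 54*x^2 - 108*x + 81

Expanding det(x·I − A) (e.g. by cofactor expansion or by noting that A is similar to its Jordan form J, which has the same characteristic polynomial as A) gives
  χ_A(x) = x^4 - 12*x^3 + 54*x^2 - 108*x + 81
which factors as (x - 3)^4. The eigenvalues (with algebraic multiplicities) are λ = 3 with multiplicity 4.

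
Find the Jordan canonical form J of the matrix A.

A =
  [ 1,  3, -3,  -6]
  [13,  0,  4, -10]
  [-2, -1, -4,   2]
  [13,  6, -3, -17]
J_3(-5) ⊕ J_1(-5)

The characteristic polynomial is
  det(x·I − A) = x^4 + 20*x^3 + 150*x^2 + 500*x + 625 = (x + 5)^4

Eigenvalues and multiplicities (the geometric multiplicity of λ is n − rank(A − λI), which equals the number of Jordan blocks for λ):
  λ = -5: algebraic multiplicity = 4, geometric multiplicity = 2

Determining the block sizes for each eigenvalue:
  λ = -5: with am = 4 and gm = 2, the partition is not yet determined (e.g. several partitions of 4 into 2 parts exist). Let N = A − (-5)·I. Computing rank(N^1) = 2, rank(N^2) = 1, rank(N^3) = 0; the number of blocks of size ≥ j is rank(N^{j−1}) − rank(N^j), giving [2, 1, 1]. So we have 1 block(s) of size 3, 1 block(s) of size 1 → block sizes [3, 1]

Assembling the blocks gives a Jordan form
J =
  [-5,  1,  0,  0]
  [ 0, -5,  1,  0]
  [ 0,  0, -5,  0]
  [ 0,  0,  0, -5]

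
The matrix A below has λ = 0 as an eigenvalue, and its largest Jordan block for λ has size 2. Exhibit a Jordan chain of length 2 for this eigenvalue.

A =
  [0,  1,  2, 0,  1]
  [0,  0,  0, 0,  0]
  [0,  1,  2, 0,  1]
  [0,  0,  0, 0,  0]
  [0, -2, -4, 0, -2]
A Jordan chain for λ = 0 of length 2:
v_1 = (1, 0, 1, 0, -2)ᵀ
v_2 = (0, 1, 0, 0, 0)ᵀ

Let N = A − (0)·I. We want v_2 with N^2 v_2 = 0 but N^1 v_2 ≠ 0; then v_{j-1} := N · v_j for j = 2, …, 2.

Pick v_2 = (0, 1, 0, 0, 0)ᵀ.
Then v_1 = N · v_2 = (1, 0, 1, 0, -2)ᵀ.

Sanity check: (A − (0)·I) v_1 = (0, 0, 0, 0, 0)ᵀ = 0. ✓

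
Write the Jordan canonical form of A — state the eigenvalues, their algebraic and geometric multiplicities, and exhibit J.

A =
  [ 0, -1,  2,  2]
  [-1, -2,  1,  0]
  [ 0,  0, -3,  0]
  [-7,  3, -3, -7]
J_3(-3) ⊕ J_1(-3)

The characteristic polynomial is
  det(x·I − A) = x^4 + 12*x^3 + 54*x^2 + 108*x + 81 = (x + 3)^4

Eigenvalues and multiplicities (the geometric multiplicity of λ is n − rank(A − λI), which equals the number of Jordan blocks for λ):
  λ = -3: algebraic multiplicity = 4, geometric multiplicity = 2

Determining the block sizes for each eigenvalue:
  λ = -3: with am = 4 and gm = 2, the partition is not yet determined (e.g. several partitions of 4 into 2 parts exist). Let N = A − (-3)·I. Computing rank(N^1) = 2, rank(N^2) = 1, rank(N^3) = 0; the number of blocks of size ≥ j is rank(N^{j−1}) − rank(N^j), giving [2, 1, 1]. So we have 1 block(s) of size 3, 1 block(s) of size 1 → block sizes [3, 1]

Assembling the blocks gives a Jordan form
J =
  [-3,  1,  0,  0]
  [ 0, -3,  1,  0]
  [ 0,  0, -3,  0]
  [ 0,  0,  0, -3]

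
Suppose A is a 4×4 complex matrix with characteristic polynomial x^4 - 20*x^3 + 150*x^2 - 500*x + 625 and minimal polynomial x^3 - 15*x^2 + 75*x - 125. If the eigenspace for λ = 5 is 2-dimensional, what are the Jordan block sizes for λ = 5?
Block sizes for λ = 5: [3, 1]

Step 1 — from the characteristic polynomial, algebraic multiplicity of λ = 5 is 4. From dim ker(A − (5)·I) = 2, there are exactly 2 Jordan blocks for λ = 5.
Step 2 — from the minimal polynomial, the factor (x − 5)^3 tells us the largest block for λ = 5 has size 3.
Step 3 — with total size 4, 2 blocks, and largest block 3, the block sizes (in nonincreasing order) are [3, 1].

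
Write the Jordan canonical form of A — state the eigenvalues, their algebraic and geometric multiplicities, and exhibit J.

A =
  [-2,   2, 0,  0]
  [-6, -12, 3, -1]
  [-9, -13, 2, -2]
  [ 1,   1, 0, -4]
J_3(-4) ⊕ J_1(-4)

The characteristic polynomial is
  det(x·I − A) = x^4 + 16*x^3 + 96*x^2 + 256*x + 256 = (x + 4)^4

Eigenvalues and multiplicities (the geometric multiplicity of λ is n − rank(A − λI), which equals the number of Jordan blocks for λ):
  λ = -4: algebraic multiplicity = 4, geometric multiplicity = 2

Determining the block sizes for each eigenvalue:
  λ = -4: with am = 4 and gm = 2, the partition is not yet determined (e.g. several partitions of 4 into 2 parts exist). Let N = A − (-4)·I. Computing rank(N^1) = 2, rank(N^2) = 1, rank(N^3) = 0; the number of blocks of size ≥ j is rank(N^{j−1}) − rank(N^j), giving [2, 1, 1]. So we have 1 block(s) of size 3, 1 block(s) of size 1 → block sizes [3, 1]

Assembling the blocks gives a Jordan form
J =
  [-4,  1,  0,  0]
  [ 0, -4,  1,  0]
  [ 0,  0, -4,  0]
  [ 0,  0,  0, -4]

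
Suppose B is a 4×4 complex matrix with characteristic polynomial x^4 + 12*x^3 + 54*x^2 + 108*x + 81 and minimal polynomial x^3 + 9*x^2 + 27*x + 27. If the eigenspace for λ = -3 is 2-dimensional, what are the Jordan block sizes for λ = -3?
Block sizes for λ = -3: [3, 1]

Step 1 — from the characteristic polynomial, algebraic multiplicity of λ = -3 is 4. From dim ker(B − (-3)·I) = 2, there are exactly 2 Jordan blocks for λ = -3.
Step 2 — from the minimal polynomial, the factor (x + 3)^3 tells us the largest block for λ = -3 has size 3.
Step 3 — with total size 4, 2 blocks, and largest block 3, the block sizes (in nonincreasing order) are [3, 1].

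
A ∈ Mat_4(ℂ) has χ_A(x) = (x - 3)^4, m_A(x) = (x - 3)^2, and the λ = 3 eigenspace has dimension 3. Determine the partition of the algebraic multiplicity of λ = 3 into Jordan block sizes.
Block sizes for λ = 3: [2, 1, 1]

Step 1 — from the characteristic polynomial, algebraic multiplicity of λ = 3 is 4. From dim ker(A − (3)·I) = 3, there are exactly 3 Jordan blocks for λ = 3.
Step 2 — from the minimal polynomial, the factor (x − 3)^2 tells us the largest block for λ = 3 has size 2.
Step 3 — with total size 4, 3 blocks, and largest block 2, the block sizes (in nonincreasing order) are [2, 1, 1].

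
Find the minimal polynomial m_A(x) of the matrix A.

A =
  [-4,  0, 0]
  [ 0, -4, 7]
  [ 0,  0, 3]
x^2 + x - 12

The characteristic polynomial is χ_A(x) = (x - 3)*(x + 4)^2, so the eigenvalues are known. The minimal polynomial is
  m_A(x) = Π_λ (x − λ)^{k_λ}
where k_λ is the size of the *largest* Jordan block for λ (equivalently, the smallest k with (A − λI)^k v = 0 for every generalised eigenvector v of λ).

  λ = -4: largest Jordan block has size 1, contributing (x + 4)
  λ = 3: largest Jordan block has size 1, contributing (x − 3)

So m_A(x) = (x - 3)*(x + 4) = x^2 + x - 12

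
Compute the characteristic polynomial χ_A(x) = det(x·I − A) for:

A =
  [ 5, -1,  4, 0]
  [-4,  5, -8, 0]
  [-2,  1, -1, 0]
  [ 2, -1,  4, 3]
x^4 - 12*x^3 + 54*x^2 - 108*x + 81

Expanding det(x·I − A) (e.g. by cofactor expansion or by noting that A is similar to its Jordan form J, which has the same characteristic polynomial as A) gives
  χ_A(x) = x^4 - 12*x^3 + 54*x^2 - 108*x + 81
which factors as (x - 3)^4. The eigenvalues (with algebraic multiplicities) are λ = 3 with multiplicity 4.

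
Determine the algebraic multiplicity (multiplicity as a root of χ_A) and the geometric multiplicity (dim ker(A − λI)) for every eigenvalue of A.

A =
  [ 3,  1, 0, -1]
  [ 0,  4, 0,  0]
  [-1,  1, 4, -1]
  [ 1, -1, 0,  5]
λ = 4: alg = 4, geom = 3

Step 1 — factor the characteristic polynomial to read off the algebraic multiplicities:
  χ_A(x) = (x - 4)^4

Step 2 — compute geometric multiplicities via the rank-nullity identity g(λ) = n − rank(A − λI):
  rank(A − (4)·I) = 1, so dim ker(A − (4)·I) = n − 1 = 3

Summary:
  λ = 4: algebraic multiplicity = 4, geometric multiplicity = 3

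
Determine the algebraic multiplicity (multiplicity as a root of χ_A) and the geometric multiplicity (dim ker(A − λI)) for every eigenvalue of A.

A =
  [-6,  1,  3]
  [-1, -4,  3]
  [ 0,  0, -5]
λ = -5: alg = 3, geom = 2

Step 1 — factor the characteristic polynomial to read off the algebraic multiplicities:
  χ_A(x) = (x + 5)^3

Step 2 — compute geometric multiplicities via the rank-nullity identity g(λ) = n − rank(A − λI):
  rank(A − (-5)·I) = 1, so dim ker(A − (-5)·I) = n − 1 = 2

Summary:
  λ = -5: algebraic multiplicity = 3, geometric multiplicity = 2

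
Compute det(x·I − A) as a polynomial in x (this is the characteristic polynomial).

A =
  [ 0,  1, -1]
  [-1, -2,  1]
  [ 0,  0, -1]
x^3 + 3*x^2 + 3*x + 1

Expanding det(x·I − A) (e.g. by cofactor expansion or by noting that A is similar to its Jordan form J, which has the same characteristic polynomial as A) gives
  χ_A(x) = x^3 + 3*x^2 + 3*x + 1
which factors as (x + 1)^3. The eigenvalues (with algebraic multiplicities) are λ = -1 with multiplicity 3.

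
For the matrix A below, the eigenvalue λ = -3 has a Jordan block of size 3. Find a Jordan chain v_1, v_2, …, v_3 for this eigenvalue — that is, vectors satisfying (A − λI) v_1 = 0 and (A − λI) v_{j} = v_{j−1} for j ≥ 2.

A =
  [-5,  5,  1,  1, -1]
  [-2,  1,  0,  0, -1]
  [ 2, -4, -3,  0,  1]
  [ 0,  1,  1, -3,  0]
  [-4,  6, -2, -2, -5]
A Jordan chain for λ = -3 of length 3:
v_1 = (1, 0, 0, 0, -2)ᵀ
v_2 = (5, 4, -4, 1, 6)ᵀ
v_3 = (0, 1, 0, 0, 0)ᵀ

Let N = A − (-3)·I. We want v_3 with N^3 v_3 = 0 but N^2 v_3 ≠ 0; then v_{j-1} := N · v_j for j = 3, …, 2.

Pick v_3 = (0, 1, 0, 0, 0)ᵀ.
Then v_2 = N · v_3 = (5, 4, -4, 1, 6)ᵀ.
Then v_1 = N · v_2 = (1, 0, 0, 0, -2)ᵀ.

Sanity check: (A − (-3)·I) v_1 = (0, 0, 0, 0, 0)ᵀ = 0. ✓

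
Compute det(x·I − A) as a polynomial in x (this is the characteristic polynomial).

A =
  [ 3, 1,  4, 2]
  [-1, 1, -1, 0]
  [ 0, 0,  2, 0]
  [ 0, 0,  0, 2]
x^4 - 8*x^3 + 24*x^2 - 32*x + 16

Expanding det(x·I − A) (e.g. by cofactor expansion or by noting that A is similar to its Jordan form J, which has the same characteristic polynomial as A) gives
  χ_A(x) = x^4 - 8*x^3 + 24*x^2 - 32*x + 16
which factors as (x - 2)^4. The eigenvalues (with algebraic multiplicities) are λ = 2 with multiplicity 4.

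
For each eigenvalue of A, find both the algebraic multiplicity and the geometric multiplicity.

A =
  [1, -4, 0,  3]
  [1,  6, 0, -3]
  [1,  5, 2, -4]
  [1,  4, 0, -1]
λ = 2: alg = 4, geom = 2

Step 1 — factor the characteristic polynomial to read off the algebraic multiplicities:
  χ_A(x) = (x - 2)^4

Step 2 — compute geometric multiplicities via the rank-nullity identity g(λ) = n − rank(A − λI):
  rank(A − (2)·I) = 2, so dim ker(A − (2)·I) = n − 2 = 2

Summary:
  λ = 2: algebraic multiplicity = 4, geometric multiplicity = 2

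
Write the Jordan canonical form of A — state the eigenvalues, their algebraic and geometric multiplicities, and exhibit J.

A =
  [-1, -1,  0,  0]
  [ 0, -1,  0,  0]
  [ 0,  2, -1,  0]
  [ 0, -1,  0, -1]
J_2(-1) ⊕ J_1(-1) ⊕ J_1(-1)

The characteristic polynomial is
  det(x·I − A) = x^4 + 4*x^3 + 6*x^2 + 4*x + 1 = (x + 1)^4

Eigenvalues and multiplicities (the geometric multiplicity of λ is n − rank(A − λI), which equals the number of Jordan blocks for λ):
  λ = -1: algebraic multiplicity = 4, geometric multiplicity = 3

Determining the block sizes for each eigenvalue:
  λ = -1: 3 blocks summing to 4 forces exactly one block of size 2 and the rest size 1 → block sizes [2, 1, 1]

Assembling the blocks gives a Jordan form
J =
  [-1,  1,  0,  0]
  [ 0, -1,  0,  0]
  [ 0,  0, -1,  0]
  [ 0,  0,  0, -1]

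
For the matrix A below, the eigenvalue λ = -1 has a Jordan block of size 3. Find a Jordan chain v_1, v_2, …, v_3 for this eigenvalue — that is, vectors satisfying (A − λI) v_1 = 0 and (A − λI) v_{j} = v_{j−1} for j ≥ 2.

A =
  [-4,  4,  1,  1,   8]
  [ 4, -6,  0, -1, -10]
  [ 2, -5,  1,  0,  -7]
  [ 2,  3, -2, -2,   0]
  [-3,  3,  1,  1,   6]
A Jordan chain for λ = -1 of length 3:
v_1 = (5, -4, -1, 0, 4)ᵀ
v_2 = (-3, 4, 2, 2, -3)ᵀ
v_3 = (1, 0, 0, 0, 0)ᵀ

Let N = A − (-1)·I. We want v_3 with N^3 v_3 = 0 but N^2 v_3 ≠ 0; then v_{j-1} := N · v_j for j = 3, …, 2.

Pick v_3 = (1, 0, 0, 0, 0)ᵀ.
Then v_2 = N · v_3 = (-3, 4, 2, 2, -3)ᵀ.
Then v_1 = N · v_2 = (5, -4, -1, 0, 4)ᵀ.

Sanity check: (A − (-1)·I) v_1 = (0, 0, 0, 0, 0)ᵀ = 0. ✓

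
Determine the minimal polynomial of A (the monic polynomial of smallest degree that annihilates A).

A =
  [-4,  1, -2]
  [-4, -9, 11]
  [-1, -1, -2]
x^3 + 15*x^2 + 75*x + 125

The characteristic polynomial is χ_A(x) = (x + 5)^3, so the eigenvalues are known. The minimal polynomial is
  m_A(x) = Π_λ (x − λ)^{k_λ}
where k_λ is the size of the *largest* Jordan block for λ (equivalently, the smallest k with (A − λI)^k v = 0 for every generalised eigenvector v of λ).

  λ = -5: largest Jordan block has size 3, contributing (x + 5)^3

So m_A(x) = (x + 5)^3 = x^3 + 15*x^2 + 75*x + 125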